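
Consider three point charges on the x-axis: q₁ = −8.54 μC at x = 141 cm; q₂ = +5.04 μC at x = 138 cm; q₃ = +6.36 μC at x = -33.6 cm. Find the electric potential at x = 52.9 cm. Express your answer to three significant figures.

Electric potential is a scalar, so the contributions from each charge add algebraically: V = Σ kqᵢ/rᵢ.
Distances from the field point to each charge: r₁ = 0.881 m, r₂ = 0.851 m, r₃ = 0.865 m.
V = k[(-8.54×10⁻⁶)/(0.881) + (5.04×10⁻⁶)/(0.851) + (6.36×10⁻⁶)/(0.865)] = 3.22×10⁴ V.

3.22×10⁴ V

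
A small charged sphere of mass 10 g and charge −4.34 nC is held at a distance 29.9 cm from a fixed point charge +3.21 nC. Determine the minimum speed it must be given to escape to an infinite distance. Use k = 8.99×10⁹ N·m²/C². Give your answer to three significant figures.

To just escape, total mechanical energy must reach zero at infinity: ½mv²_min + U = 0, so ½mv²_min = −U = |kQq|/r.
|U| = |kQq|/r = (8.99×10⁹ N·m²/C²)(3.21×10⁻⁹)(4.34×10⁻⁹)/(0.299) = 4.19×10⁻⁷ J.
v_min = √(2|U|/m) = √(2·4.19×10⁻⁷/0.0100) = 9.15×10⁻³ m/s.

9.15×10⁻³ m/s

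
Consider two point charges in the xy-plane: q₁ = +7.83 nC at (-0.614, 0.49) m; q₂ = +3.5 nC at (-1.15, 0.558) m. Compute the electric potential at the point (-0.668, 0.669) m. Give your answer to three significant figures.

440 V

Electric potential is a scalar, so the contributions from each charge add algebraically: V = Σ kqᵢ/rᵢ.
Distances from the field point to each charge: r₁ = 0.187 m, r₂ = 0.495 m.
V = k[(7.83×10⁻⁹)/(0.187) + (3.50×10⁻⁹)/(0.495)] = 440 V.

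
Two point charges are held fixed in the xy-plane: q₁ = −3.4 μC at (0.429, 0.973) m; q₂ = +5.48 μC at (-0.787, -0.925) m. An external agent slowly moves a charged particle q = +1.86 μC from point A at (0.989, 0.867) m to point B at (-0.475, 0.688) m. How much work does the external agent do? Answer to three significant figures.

0.0592 J

For quasistatic motion the external work equals the change in potential energy: W_ext = qΔV = q(V_B − V_A).
At A: distances to the source charges are 0.570 m, 2.52 m; V_A = Σ kqᵢ/rᵢ = -3.41×10⁴ V.
At B: distances to the source charges are 0.948 m, 1.64 m; V_B = Σ kqᵢ/rᵢ = -2260 V.
ΔV = V_B − V_A = 3.18×10⁴ V.
W_ext = qΔV = (1.86×10⁻⁶ C)(3.18×10⁴ V) = 0.0592 J.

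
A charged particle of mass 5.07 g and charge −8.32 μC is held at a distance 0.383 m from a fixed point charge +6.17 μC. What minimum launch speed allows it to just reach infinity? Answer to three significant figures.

21.8 m/s

To just escape, total mechanical energy must reach zero at infinity: ½mv²_min + U = 0, so ½mv²_min = −U = |kQq|/r.
|U| = |kQq|/r = (8.99×10⁹ N·m²/C²)(6.17×10⁻⁶)(8.32×10⁻⁶)/(0.383) = 1.20 J.
v_min = √(2|U|/m) = √(2·1.20/5.07×10⁻³) = 21.8 m/s.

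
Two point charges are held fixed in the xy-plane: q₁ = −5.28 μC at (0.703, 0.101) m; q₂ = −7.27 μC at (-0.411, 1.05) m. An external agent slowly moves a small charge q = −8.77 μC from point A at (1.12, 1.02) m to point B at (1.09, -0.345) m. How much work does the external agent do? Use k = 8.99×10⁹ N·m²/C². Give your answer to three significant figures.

For quasistatic motion the external work equals the change in potential energy: W_ext = qΔV = q(V_B − V_A).
At A: distances to the source charges are 1.01 m, 1.53 m; V_A = Σ kqᵢ/rᵢ = -8.97×10⁴ V.
At B: distances to the source charges are 0.590 m, 2.05 m; V_B = Σ kqᵢ/rᵢ = -1.12×10⁵ V.
ΔV = V_B − V_A = -2.26×10⁴ V.
W_ext = qΔV = (-8.77×10⁻⁶ C)(-2.26×10⁴ V) = 0.198 J.

0.198 J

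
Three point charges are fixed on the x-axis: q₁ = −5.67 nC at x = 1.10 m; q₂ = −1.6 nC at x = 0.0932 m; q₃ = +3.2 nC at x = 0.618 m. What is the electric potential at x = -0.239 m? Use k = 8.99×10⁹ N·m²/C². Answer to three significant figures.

-47.8 V

Electric potential is a scalar, so the contributions from each charge add algebraically: V = Σ kqᵢ/rᵢ.
Distances from the field point to each charge: r₁ = 1.34 m, r₂ = 0.332 m, r₃ = 0.857 m.
V = k[(-5.67×10⁻⁹)/(1.34) + (-1.60×10⁻⁹)/(0.332) + (3.20×10⁻⁹)/(0.857)] = -47.8 V.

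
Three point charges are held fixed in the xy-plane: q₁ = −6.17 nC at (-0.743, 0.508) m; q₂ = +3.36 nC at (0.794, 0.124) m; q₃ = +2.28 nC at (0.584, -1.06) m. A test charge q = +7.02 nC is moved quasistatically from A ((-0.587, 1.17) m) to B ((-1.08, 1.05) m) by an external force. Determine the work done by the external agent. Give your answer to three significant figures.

-6.21×10⁻⁸ J

For quasistatic motion the external work equals the change in potential energy: W_ext = qΔV = q(V_B − V_A).
At A: distances to the source charges are 0.680 m, 1.73 m, 2.52 m; V_A = Σ kqᵢ/rᵢ = -56.0 V.
At B: distances to the source charges are 0.638 m, 2.09 m, 2.69 m; V_B = Σ kqᵢ/rᵢ = -64.8 V.
ΔV = V_B − V_A = -8.85 V.
W_ext = qΔV = (7.02×10⁻⁹ C)(-8.85 V) = -6.21×10⁻⁸ J.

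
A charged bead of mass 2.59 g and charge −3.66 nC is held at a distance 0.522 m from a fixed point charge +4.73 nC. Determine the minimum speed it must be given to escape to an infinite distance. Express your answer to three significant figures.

0.0152 m/s

To just escape, total mechanical energy must reach zero at infinity: ½mv²_min + U = 0, so ½mv²_min = −U = |kQq|/r.
|U| = |kQq|/r = (8.99×10⁹ N·m²/C²)(4.73×10⁻⁹)(3.66×10⁻⁹)/(0.522) = 2.98×10⁻⁷ J.
v_min = √(2|U|/m) = √(2·2.98×10⁻⁷/2.59×10⁻³) = 0.0152 m/s.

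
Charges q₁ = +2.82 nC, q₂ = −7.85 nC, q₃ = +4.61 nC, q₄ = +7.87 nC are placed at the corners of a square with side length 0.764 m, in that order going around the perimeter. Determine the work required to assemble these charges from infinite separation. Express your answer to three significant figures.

-4.04×10⁻⁷ J

The assembly work is the sum of pairwise potential energies, U = Σ_{i<j} kqᵢqⱼ/rᵢⱼ.
The four side pairs have separation 0.764 m and the two diagonal pairs 1.08 m.
Summing all 6 pair terms gives U = -4.04×10⁻⁷ J.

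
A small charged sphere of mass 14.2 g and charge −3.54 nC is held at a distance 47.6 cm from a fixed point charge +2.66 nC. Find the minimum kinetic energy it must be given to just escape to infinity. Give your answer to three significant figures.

1.78×10⁻⁷ J

To just escape, total mechanical energy must reach zero at infinity: ½mv²_min + U = 0, so ½mv²_min = −U = |kQq|/r.
|U| = |kQq|/r = (8.99×10⁹ N·m²/C²)(2.66×10⁻⁹)(3.54×10⁻⁹)/(0.476) = 1.78×10⁻⁷ J.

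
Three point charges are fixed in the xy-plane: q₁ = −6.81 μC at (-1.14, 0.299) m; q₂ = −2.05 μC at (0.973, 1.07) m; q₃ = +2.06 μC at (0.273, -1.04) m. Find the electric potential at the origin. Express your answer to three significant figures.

-4.75×10⁴ V

Electric potential is a scalar, so the contributions from each charge add algebraically: V = Σ kqᵢ/rᵢ.
Distances from the field point to each charge: r₁ = 1.18 m, r₂ = 1.45 m, r₃ = 1.08 m.
V = k[(-6.81×10⁻⁶)/(1.18) + (-2.05×10⁻⁶)/(1.45) + (2.06×10⁻⁶)/(1.08)] = -4.75×10⁴ V.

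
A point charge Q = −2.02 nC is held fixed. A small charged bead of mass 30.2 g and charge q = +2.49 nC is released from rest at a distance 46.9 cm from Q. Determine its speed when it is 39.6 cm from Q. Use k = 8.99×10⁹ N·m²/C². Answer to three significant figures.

Only the electrostatic force acts, so mechanical energy is conserved: ½mv² = U₁ − U₂ = kQq(1/r₁ − 1/r₂).
U₁ − U₂ = (8.99×10⁹ N·m²/C²)(-2.02×10⁻⁹ C)(2.49×10⁻⁹ C)(1/0.469 − 1/0.396) = 1.78×10⁻⁸ J.
v = √(2·1.78×10⁻⁸/0.0302) = 1.08×10⁻³ m/s.

1.08×10⁻³ m/s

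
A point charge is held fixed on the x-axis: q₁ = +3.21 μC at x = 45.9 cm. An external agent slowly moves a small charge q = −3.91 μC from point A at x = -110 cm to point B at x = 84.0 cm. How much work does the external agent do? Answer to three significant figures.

For quasistatic motion the external work equals the change in potential energy: W_ext = qΔV = q(V_B − V_A).
At A: distance to the source charge is 1.56 m; V_A = kq₁/r = 1.85×10⁴ V.
At B: distance to the source charge is 0.381 m; V_B = kq₁/r = 7.57×10⁴ V.
ΔV = V_B − V_A = 5.72×10⁴ V.
W_ext = qΔV = (-3.91×10⁻⁶ C)(5.72×10⁴ V) = -0.224 J.

-0.224 J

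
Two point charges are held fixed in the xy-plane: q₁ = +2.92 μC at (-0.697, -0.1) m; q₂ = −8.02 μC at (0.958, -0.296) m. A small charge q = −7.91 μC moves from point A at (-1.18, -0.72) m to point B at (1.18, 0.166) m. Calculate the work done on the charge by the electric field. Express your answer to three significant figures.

The work done by the electric force is W_field = −ΔU = −q(V_B − V_A) = q(V_A − V_B).
At A: distances to the source charges are 0.786 m, 2.18 m; V_A = Σ kqᵢ/rᵢ = 322 V.
At B: distances to the source charges are 1.90 m, 0.513 m; V_B = Σ kqᵢ/rᵢ = -1.27×10⁵ V.
ΔV = V_B − V_A = -1.27×10⁵ V.
W_field = −qΔV = −(-7.91×10⁻⁶ C)(-1.27×10⁵ V) = -1.01 J.

-1.01 J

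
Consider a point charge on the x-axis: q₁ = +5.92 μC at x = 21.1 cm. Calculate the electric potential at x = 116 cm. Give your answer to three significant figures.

5.61×10⁴ V

The total potential is the scalar sum of each charge's contribution, V = Σ kqᵢ/rᵢ.
V = k[(5.92×10⁻⁶)/(0.949)] = 5.61×10⁴ V.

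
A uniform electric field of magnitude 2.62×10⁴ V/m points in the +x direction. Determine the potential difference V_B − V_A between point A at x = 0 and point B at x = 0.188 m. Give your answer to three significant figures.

In a uniform field, potential decreases in the direction of E: V_B − V_A = −E·Δx.
V_B − V_A = −(2.62×10⁴ V/m)(0.188 m) = -4930 V.

-4930 V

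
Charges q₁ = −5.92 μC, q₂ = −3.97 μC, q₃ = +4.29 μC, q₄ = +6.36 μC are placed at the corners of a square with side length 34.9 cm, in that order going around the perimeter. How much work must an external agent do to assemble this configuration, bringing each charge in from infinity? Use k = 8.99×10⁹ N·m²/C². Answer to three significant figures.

-1.02 J

The assembly work is the sum of pairwise potential energies, U = Σ_{i<j} kqᵢqⱼ/rᵢⱼ.
The four side pairs have separation 0.349 m and the two diagonal pairs 0.494 m.
Summing all 6 pair terms gives U = -1.02 J.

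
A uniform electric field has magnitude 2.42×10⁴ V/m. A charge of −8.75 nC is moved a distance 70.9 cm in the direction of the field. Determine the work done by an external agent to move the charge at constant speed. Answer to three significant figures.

1.50×10⁻⁴ J

The potential change for a displacement 70.9 cm in the direction of the field is ΔV = −Ed = -1.72×10⁴ V.
W_ext = qΔV = 1.50×10⁻⁴ J.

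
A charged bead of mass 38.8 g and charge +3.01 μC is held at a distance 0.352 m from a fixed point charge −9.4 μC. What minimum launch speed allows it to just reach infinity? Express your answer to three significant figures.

6.10 m/s

To just escape, total mechanical energy must reach zero at infinity: ½mv²_min + U = 0, so ½mv²_min = −U = |kQq|/r.
|U| = |kQq|/r = (8.99×10⁹ N·m²/C²)(9.40×10⁻⁶)(3.01×10⁻⁶)/(0.352) = 0.723 J.
v_min = √(2|U|/m) = √(2·0.723/0.0388) = 6.10 m/s.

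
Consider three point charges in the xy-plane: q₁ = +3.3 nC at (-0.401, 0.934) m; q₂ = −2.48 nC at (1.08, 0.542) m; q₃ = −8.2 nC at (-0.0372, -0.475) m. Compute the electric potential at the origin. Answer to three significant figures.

The total potential is the scalar sum of each charge's contribution, V = Σ kqᵢ/rᵢ.
Distances from the field point to each charge: r₁ = 1.02 m, r₂ = 1.21 m, r₃ = 0.476 m.
V = k[(3.30×10⁻⁹)/(1.02) + (-2.48×10⁻⁹)/(1.21) + (-8.20×10⁻⁹)/(0.476)] = -144 V.

-144 V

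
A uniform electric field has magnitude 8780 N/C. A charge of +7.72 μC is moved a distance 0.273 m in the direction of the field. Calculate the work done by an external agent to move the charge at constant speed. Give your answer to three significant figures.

The potential change for a displacement 0.273 m in the direction of the field is ΔV = −Ed = -2400 V.
W_ext = qΔV = -0.0185 J.

-0.0185 J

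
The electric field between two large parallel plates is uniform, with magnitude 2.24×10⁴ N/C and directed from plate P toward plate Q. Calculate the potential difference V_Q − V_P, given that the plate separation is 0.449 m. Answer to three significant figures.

-1.01×10⁴ V

In a uniform field, potential decreases in the direction of E: ΔV = −E·d for a displacement d parallel to E.
Going from P to Q is a displacement of 0.449 m along the field, so V_Q − V_P = −Ed = -1.01×10⁴ V.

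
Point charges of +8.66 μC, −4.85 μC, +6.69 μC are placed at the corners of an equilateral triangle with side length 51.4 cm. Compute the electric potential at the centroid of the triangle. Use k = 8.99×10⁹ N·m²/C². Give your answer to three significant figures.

3.18×10⁵ V

The total potential is the scalar sum of each charge's contribution, V = Σ kqᵢ/rᵢ.
The distance from each vertex to the centroid is a/√3 = 0.297 m.
V = k[(8.66×10⁻⁶)/(0.297) + (-4.85×10⁻⁶)/(0.297) + (6.69×10⁻⁶)/(0.297)] = 3.18×10⁵ V.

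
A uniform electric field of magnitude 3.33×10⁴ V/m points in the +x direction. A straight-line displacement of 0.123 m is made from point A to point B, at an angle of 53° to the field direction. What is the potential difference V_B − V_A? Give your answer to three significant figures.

-2460 V

Only the component of displacement along E changes the potential: ΔV = −E·d·cosθ.
ΔV = −(3.33×10⁴ V/m)(0.123 m)cos53° = -2460 V.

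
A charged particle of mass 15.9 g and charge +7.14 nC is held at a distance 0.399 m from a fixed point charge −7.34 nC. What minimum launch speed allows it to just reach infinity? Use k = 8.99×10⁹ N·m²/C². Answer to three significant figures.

To just escape, total mechanical energy must reach zero at infinity: ½mv²_min + U = 0, so ½mv²_min = −U = |kQq|/r.
|U| = |kQq|/r = (8.99×10⁹ N·m²/C²)(7.34×10⁻⁹)(7.14×10⁻⁹)/(0.399) = 1.18×10⁻⁶ J.
v_min = √(2|U|/m) = √(2·1.18×10⁻⁶/0.0159) = 0.0122 m/s.

0.0122 m/s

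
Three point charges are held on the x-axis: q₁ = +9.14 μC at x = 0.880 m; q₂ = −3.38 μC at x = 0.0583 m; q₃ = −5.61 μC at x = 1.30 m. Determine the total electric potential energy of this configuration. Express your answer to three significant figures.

The work to assemble the configuration equals its total potential energy, U = Σ kqᵢqⱼ/rᵢⱼ over all pairs.
Pair separations: r₁₂ = 0.822 m, r₁₃ = 0.420 m, r₂₃ = 1.24 m.
U = (-0.338) + (-1.10) + (0.137) = -1.30 J.

-1.30 J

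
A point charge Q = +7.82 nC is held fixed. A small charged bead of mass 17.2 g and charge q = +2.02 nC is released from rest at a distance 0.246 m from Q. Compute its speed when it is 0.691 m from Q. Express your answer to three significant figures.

6.57×10⁻³ m/s

Only the electrostatic force acts, so mechanical energy is conserved: ½mv² = U₁ − U₂ = kQq(1/r₁ − 1/r₂).
U₁ − U₂ = (8.99×10⁹ N·m²/C²)(7.82×10⁻⁹ C)(2.02×10⁻⁹ C)(1/0.246 − 1/0.691) = 3.72×10⁻⁷ J.
v = √(2·3.72×10⁻⁷/0.0172) = 6.57×10⁻³ m/s.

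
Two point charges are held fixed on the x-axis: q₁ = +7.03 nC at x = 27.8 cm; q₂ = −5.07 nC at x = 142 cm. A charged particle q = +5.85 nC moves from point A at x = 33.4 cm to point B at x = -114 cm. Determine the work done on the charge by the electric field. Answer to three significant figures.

The work done by the electric force is W_field = −ΔU = −q(V_B − V_A) = q(V_A − V_B).
At A: distances to the source charges are 0.0560 m, 1.09 m; V_A = Σ kqᵢ/rᵢ = 1090 V.
At B: distances to the source charges are 1.42 m, 2.56 m; V_B = Σ kqᵢ/rᵢ = 26.8 V.
ΔV = V_B − V_A = -1060 V.
W_field = −qΔV = −(5.85×10⁻⁹ C)(-1060 V) = 6.20×10⁻⁶ J.

6.20×10⁻⁶ J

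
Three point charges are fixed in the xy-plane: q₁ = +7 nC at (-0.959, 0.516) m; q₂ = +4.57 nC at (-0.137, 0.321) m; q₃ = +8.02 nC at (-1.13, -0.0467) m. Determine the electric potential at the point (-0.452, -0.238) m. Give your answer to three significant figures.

The total potential is the scalar sum of each charge's contribution, V = Σ kqᵢ/rᵢ.
Distances from the field point to each charge: r₁ = 0.909 m, r₂ = 0.642 m, r₃ = 0.704 m.
V = k[(7.00×10⁻⁹)/(0.909) + (4.57×10⁻⁹)/(0.642) + (8.02×10⁻⁹)/(0.704)] = 236 V.

236 V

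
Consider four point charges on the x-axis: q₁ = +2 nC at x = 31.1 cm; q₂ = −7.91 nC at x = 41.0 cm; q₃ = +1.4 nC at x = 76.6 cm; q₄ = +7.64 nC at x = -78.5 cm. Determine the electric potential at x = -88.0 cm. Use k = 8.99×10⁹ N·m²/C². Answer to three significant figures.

Electric potential is a scalar, so the contributions from each charge add algebraically: V = Σ kqᵢ/rᵢ.
Distances from the field point to each charge: r₁ = 1.19 m, r₂ = 1.29 m, r₃ = 1.65 m, r₄ = 0.0950 m.
V = k[(2.00×10⁻⁹)/(1.19) + (-7.91×10⁻⁹)/(1.29) + (1.40×10⁻⁹)/(1.65) + (7.64×10⁻⁹)/(0.0950)] = 691 V.

691 V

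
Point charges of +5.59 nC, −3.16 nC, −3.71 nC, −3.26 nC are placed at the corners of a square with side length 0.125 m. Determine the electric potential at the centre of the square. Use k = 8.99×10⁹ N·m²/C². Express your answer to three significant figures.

Electric potential is a scalar, so the contributions from each charge add algebraically: V = Σ kqᵢ/rᵢ.
The distance from each corner to the centre is a√2/2 = 0.0884 m.
V = k[(5.59×10⁻⁹)/(0.0884) + (-3.16×10⁻⁹)/(0.0884) + (-3.71×10⁻⁹)/(0.0884) + (-3.26×10⁻⁹)/(0.0884)] = -462 V.

-462 V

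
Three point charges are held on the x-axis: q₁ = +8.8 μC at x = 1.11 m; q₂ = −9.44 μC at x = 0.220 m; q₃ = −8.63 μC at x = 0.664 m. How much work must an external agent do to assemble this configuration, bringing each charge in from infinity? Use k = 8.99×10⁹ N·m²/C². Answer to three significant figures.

-0.720 J

The assembly work is the sum of pairwise potential energies, U = Σ_{i<j} kqᵢqⱼ/rᵢⱼ.
Pair separations: r₁₂ = 0.890 m, r₁₃ = 0.446 m, r₂₃ = 0.444 m.
U = (-0.839) + (-1.53) + (1.65) = -0.720 J.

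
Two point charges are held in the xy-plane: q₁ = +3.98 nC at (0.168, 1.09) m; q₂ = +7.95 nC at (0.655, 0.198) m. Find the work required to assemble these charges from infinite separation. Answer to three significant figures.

2.80×10⁻⁷ J

The work to assemble the configuration equals its total potential energy, U = Σ kqᵢqⱼ/rᵢⱼ over all pairs.
Pair separations: r₁₂ = 1.02 m.
U = (2.80×10⁻⁷) = 2.80×10⁻⁷ J.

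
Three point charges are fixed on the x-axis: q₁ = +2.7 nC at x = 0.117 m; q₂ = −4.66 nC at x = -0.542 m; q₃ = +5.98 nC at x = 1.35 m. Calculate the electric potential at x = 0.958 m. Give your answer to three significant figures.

138 V

Electric potential is a scalar, so the contributions from each charge add algebraically: V = Σ kqᵢ/rᵢ.
Distances from the field point to each charge: r₁ = 0.841 m, r₂ = 1.50 m, r₃ = 0.392 m.
V = k[(2.70×10⁻⁹)/(0.841) + (-4.66×10⁻⁹)/(1.50) + (5.98×10⁻⁹)/(0.392)] = 138 V.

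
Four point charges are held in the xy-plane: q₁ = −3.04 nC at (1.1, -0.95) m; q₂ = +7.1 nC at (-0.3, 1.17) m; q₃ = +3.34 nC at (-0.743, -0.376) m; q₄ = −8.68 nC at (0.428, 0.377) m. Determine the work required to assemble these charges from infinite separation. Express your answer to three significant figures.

The assembly work is the sum of pairwise potential energies, U = Σ_{i<j} kqᵢqⱼ/rᵢⱼ.
Pair separations: r₁₂ = 2.54 m, r₁₃ = 1.93 m, r₁₄ = 1.49 m, r₂₃ = 1.61 m, r₂₄ = 1.08 m, r₃₄ = 1.39 m.
Summing all 6 pair terms gives U = -5.33×10⁻⁷ J.

-5.33×10⁻⁷ J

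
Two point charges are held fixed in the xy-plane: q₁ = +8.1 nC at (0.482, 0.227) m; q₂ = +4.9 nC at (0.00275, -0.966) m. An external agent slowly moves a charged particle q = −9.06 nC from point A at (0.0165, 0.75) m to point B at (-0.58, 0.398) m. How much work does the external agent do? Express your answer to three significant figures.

2.92×10⁻⁷ J

For quasistatic motion the external work equals the change in potential energy: W_ext = qΔV = q(V_B − V_A).
At A: distances to the source charges are 0.700 m, 1.72 m; V_A = Σ kqᵢ/rᵢ = 130 V.
At B: distances to the source charges are 1.08 m, 1.48 m; V_B = Σ kqᵢ/rᵢ = 97.4 V.
ΔV = V_B − V_A = -32.3 V.
W_ext = qΔV = (-9.06×10⁻⁹ C)(-32.3 V) = 2.92×10⁻⁷ J.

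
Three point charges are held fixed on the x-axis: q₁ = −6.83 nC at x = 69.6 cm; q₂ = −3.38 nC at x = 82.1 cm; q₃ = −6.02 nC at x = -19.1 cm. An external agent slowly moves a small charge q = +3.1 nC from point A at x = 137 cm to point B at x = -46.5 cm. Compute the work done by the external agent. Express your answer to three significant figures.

-2.88×10⁻⁷ J

For quasistatic motion the external work equals the change in potential energy: W_ext = qΔV = q(V_B − V_A).
At A: distances to the source charges are 0.674 m, 0.549 m, 1.56 m; V_A = Σ kqᵢ/rᵢ = -181 V.
At B: distances to the source charges are 1.16 m, 1.29 m, 0.274 m; V_B = Σ kqᵢ/rᵢ = -274 V.
ΔV = V_B − V_A = -92.9 V.
W_ext = qΔV = (3.10×10⁻⁹ C)(-92.9 V) = -2.88×10⁻⁷ J.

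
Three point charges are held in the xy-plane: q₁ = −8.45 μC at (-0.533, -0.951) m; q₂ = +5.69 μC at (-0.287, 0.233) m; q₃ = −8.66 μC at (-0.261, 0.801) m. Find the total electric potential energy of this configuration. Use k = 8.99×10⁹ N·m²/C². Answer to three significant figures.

-0.765 J

The assembly work is the sum of pairwise potential energies, U = Σ_{i<j} kqᵢqⱼ/rᵢⱼ.
Pair separations: r₁₂ = 1.21 m, r₁₃ = 1.77 m, r₂₃ = 0.569 m.
U = (-0.357) + (0.371) + (-0.779) = -0.765 J.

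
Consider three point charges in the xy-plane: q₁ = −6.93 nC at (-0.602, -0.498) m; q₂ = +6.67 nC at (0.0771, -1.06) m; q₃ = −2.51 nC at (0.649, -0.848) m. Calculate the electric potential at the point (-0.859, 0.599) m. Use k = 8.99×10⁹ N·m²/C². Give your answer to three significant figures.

-34.6 V

The total potential is the scalar sum of each charge's contribution, V = Σ kqᵢ/rᵢ.
Distances from the field point to each charge: r₁ = 1.13 m, r₂ = 1.90 m, r₃ = 2.09 m.
V = k[(-6.93×10⁻⁹)/(1.13) + (6.67×10⁻⁹)/(1.90) + (-2.51×10⁻⁹)/(2.09)] = -34.6 V.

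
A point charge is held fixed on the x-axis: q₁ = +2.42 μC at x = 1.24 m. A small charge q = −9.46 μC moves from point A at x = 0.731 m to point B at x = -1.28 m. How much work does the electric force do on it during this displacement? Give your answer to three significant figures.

-0.323 J

The work done by the electric force is W_field = −ΔU = −q(V_B − V_A) = q(V_A − V_B).
At A: distance to the source charge is 0.509 m; V_A = kq₁/r = 4.27×10⁴ V.
At B: distance to the source charge is 2.52 m; V_B = kq₁/r = 8630 V.
ΔV = V_B − V_A = -3.41×10⁴ V.
W_field = −qΔV = −(-9.46×10⁻⁶ C)(-3.41×10⁴ V) = -0.323 J.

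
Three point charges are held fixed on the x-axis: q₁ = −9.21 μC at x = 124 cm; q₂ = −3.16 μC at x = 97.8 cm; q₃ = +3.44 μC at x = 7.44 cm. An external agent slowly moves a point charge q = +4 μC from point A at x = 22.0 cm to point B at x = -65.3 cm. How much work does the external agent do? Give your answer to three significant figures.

-0.450 J

For quasistatic motion the external work equals the change in potential energy: W_ext = qΔV = q(V_B − V_A).
At A: distances to the source charges are 1.02 m, 0.758 m, 0.146 m; V_A = Σ kqᵢ/rᵢ = 9.37×10⁴ V.
At B: distances to the source charges are 1.89 m, 1.63 m, 0.727 m; V_B = Σ kqᵢ/rᵢ = -1.86×10⁴ V.
ΔV = V_B − V_A = -1.12×10⁵ V.
W_ext = qΔV = (4.00×10⁻⁶ C)(-1.12×10⁵ V) = -0.450 J.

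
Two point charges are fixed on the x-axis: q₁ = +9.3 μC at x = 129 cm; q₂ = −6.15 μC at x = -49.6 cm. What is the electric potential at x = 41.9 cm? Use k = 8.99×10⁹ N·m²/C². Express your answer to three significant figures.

Electric potential is a scalar, so the contributions from each charge add algebraically: V = Σ kqᵢ/rᵢ.
Distances from the field point to each charge: r₁ = 0.871 m, r₂ = 0.915 m.
V = k[(9.30×10⁻⁶)/(0.871) + (-6.15×10⁻⁶)/(0.915)] = 3.56×10⁴ V.

3.56×10⁴ V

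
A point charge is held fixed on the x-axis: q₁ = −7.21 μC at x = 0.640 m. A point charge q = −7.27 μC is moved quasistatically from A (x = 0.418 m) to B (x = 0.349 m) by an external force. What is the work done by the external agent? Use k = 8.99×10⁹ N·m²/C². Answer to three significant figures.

-0.503 J

For quasistatic motion the external work equals the change in potential energy: W_ext = qΔV = q(V_B − V_A).
At A: distance to the source charge is 0.222 m; V_A = kq₁/r = -2.92×10⁵ V.
At B: distance to the source charge is 0.291 m; V_B = kq₁/r = -2.23×10⁵ V.
ΔV = V_B − V_A = 6.92×10⁴ V.
W_ext = qΔV = (-7.27×10⁻⁶ C)(6.92×10⁴ V) = -0.503 J.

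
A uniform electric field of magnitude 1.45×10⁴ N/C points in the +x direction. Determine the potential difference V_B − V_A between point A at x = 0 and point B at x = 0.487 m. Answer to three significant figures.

In a uniform field, potential decreases in the direction of E: V_B − V_A = −E·Δx.
V_B − V_A = −(1.45×10⁴ V/m)(0.487 m) = -7060 V.

-7060 V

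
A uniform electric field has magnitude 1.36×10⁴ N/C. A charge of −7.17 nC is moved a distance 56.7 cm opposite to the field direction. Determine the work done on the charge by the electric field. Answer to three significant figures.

5.53×10⁻⁵ J

The potential change for a displacement 56.7 cm opposite to the field direction is ΔV = +Ed = 7710 V.
W_field = −qΔV = 5.53×10⁻⁵ J.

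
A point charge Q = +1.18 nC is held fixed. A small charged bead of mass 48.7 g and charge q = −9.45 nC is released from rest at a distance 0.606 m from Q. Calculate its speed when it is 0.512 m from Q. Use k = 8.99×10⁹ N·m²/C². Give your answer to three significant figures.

Only the electrostatic force acts, so mechanical energy is conserved: ½mv² = U₁ − U₂ = kQq(1/r₁ − 1/r₂).
U₁ − U₂ = (8.99×10⁹ N·m²/C²)(1.18×10⁻⁹ C)(-9.45×10⁻⁹ C)(1/0.606 − 1/0.512) = 3.04×10⁻⁸ J.
v = √(2·3.04×10⁻⁸/0.0487) = 1.12×10⁻³ m/s.

1.12×10⁻³ m/s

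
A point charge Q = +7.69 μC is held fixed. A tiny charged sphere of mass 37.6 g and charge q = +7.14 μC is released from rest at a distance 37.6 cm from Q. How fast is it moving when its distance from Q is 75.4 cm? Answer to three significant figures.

5.92 m/s

Only the electrostatic force acts, so mechanical energy is conserved: ½mv² = U₁ − U₂ = kQq(1/r₁ − 1/r₂).
U₁ − U₂ = (8.99×10⁹ N·m²/C²)(7.69×10⁻⁶ C)(7.14×10⁻⁶ C)(1/0.376 − 1/0.754) = 0.658 J.
v = √(2·0.658/0.0376) = 5.92 m/s.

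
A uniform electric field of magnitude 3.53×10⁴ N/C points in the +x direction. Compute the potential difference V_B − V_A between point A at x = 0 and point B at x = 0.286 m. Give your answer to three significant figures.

In a uniform field, potential decreases in the direction of E: V_B − V_A = −E·Δx.
V_B − V_A = −(3.53×10⁴ V/m)(0.286 m) = -1.01×10⁴ V.

-1.01×10⁴ V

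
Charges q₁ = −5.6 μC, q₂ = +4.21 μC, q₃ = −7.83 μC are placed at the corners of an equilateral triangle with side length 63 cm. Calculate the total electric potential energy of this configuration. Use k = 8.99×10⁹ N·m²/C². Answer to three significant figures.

-0.181 J

The work to assemble the configuration equals its total potential energy, U = Σ kqᵢqⱼ/rᵢⱼ over all pairs.
All three pair separations equal the side length, 0.630 m.
U = (-0.336) + (0.626) + (-0.470) = -0.181 J.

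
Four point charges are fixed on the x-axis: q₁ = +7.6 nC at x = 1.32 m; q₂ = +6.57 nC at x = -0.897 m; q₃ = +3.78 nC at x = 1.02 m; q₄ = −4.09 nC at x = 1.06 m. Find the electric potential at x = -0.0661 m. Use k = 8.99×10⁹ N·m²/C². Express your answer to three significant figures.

119 V

Electric potential is a scalar, so the contributions from each charge add algebraically: V = Σ kqᵢ/rᵢ.
Distances from the field point to each charge: r₁ = 1.39 m, r₂ = 0.831 m, r₃ = 1.09 m, r₄ = 1.13 m.
V = k[(7.60×10⁻⁹)/(1.39) + (6.57×10⁻⁹)/(0.831) + (3.78×10⁻⁹)/(1.09) + (-4.09×10⁻⁹)/(1.13)] = 119 V.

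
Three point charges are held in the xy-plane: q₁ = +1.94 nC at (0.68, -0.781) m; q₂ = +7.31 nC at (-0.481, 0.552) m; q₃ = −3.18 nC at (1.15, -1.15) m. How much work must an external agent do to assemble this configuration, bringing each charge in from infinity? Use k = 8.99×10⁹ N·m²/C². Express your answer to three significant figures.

The work to assemble the configuration equals its total potential energy, U = Σ kqᵢqⱼ/rᵢⱼ over all pairs.
Pair separations: r₁₂ = 1.77 m, r₁₃ = 0.598 m, r₂₃ = 2.36 m.
U = (7.21×10⁻⁸) + (-9.28×10⁻⁸) + (-8.87×10⁻⁸) = -1.09×10⁻⁷ J.

-1.09×10⁻⁷ J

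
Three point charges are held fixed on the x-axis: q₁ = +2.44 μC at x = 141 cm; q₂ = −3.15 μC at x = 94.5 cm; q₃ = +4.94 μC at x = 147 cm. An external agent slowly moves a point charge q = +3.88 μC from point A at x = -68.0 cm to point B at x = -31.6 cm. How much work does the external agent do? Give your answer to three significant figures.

For quasistatic motion the external work equals the change in potential energy: W_ext = qΔV = q(V_B − V_A).
At A: distances to the source charges are 2.09 m, 1.62 m, 2.15 m; V_A = Σ kqᵢ/rᵢ = 1.37×10⁴ V.
At B: distances to the source charges are 1.73 m, 1.26 m, 1.79 m; V_B = Σ kqᵢ/rᵢ = 1.51×10⁴ V.
ΔV = V_B − V_A = 1390 V.
W_ext = qΔV = (3.88×10⁻⁶ C)(1390 V) = 5.40×10⁻³ J.

5.40×10⁻³ J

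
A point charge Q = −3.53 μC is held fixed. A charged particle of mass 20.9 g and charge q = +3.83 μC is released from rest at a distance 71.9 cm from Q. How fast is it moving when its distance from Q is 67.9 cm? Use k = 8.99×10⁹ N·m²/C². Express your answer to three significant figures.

0.976 m/s

Only the electrostatic force acts, so mechanical energy is conserved: ½mv² = U₁ − U₂ = kQq(1/r₁ − 1/r₂).
U₁ − U₂ = (8.99×10⁹ N·m²/C²)(-3.53×10⁻⁶ C)(3.83×10⁻⁶ C)(1/0.719 − 1/0.679) = 9.96×10⁻³ J.
v = √(2·9.96×10⁻³/0.0209) = 0.976 m/s.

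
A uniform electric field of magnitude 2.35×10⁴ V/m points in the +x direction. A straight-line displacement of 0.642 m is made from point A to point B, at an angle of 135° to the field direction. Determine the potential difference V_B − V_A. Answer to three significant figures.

1.07×10⁴ V

Only the component of displacement along E changes the potential: ΔV = −E·d·cosθ.
ΔV = −(2.35×10⁴ V/m)(0.642 m)cos135° = 1.07×10⁴ V.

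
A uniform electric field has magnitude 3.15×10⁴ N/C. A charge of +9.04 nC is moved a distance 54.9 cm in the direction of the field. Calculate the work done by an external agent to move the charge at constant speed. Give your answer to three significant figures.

-1.56×10⁻⁴ J

The potential change for a displacement 54.9 cm in the direction of the field is ΔV = −Ed = -1.73×10⁴ V.
W_ext = qΔV = -1.56×10⁻⁴ J.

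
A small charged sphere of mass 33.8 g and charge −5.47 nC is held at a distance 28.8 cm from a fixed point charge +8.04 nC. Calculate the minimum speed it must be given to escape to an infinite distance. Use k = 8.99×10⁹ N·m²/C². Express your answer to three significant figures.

9.01×10⁻³ m/s

To just escape, total mechanical energy must reach zero at infinity: ½mv²_min + U = 0, so ½mv²_min = −U = |kQq|/r.
|U| = |kQq|/r = (8.99×10⁹ N·m²/C²)(8.04×10⁻⁹)(5.47×10⁻⁹)/(0.288) = 1.37×10⁻⁶ J.
v_min = √(2|U|/m) = √(2·1.37×10⁻⁶/0.0338) = 9.01×10⁻³ m/s.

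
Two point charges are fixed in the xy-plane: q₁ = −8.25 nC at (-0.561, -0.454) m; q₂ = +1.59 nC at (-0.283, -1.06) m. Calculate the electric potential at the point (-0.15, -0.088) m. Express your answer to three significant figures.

Electric potential is a scalar, so the contributions from each charge add algebraically: V = Σ kqᵢ/rᵢ.
Distances from the field point to each charge: r₁ = 0.550 m, r₂ = 0.981 m.
V = k[(-8.25×10⁻⁹)/(0.550) + (1.59×10⁻⁹)/(0.981)] = -120 V.

-120 V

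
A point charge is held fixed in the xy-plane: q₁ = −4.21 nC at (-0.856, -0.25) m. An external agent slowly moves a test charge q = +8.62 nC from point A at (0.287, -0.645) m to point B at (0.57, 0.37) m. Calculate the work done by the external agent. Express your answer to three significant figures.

For quasistatic motion the external work equals the change in potential energy: W_ext = qΔV = q(V_B − V_A).
At A: distance to the source charge is 1.21 m; V_A = kq₁/r = -31.3 V.
At B: distance to the source charge is 1.55 m; V_B = kq₁/r = -24.3 V.
ΔV = V_B − V_A = 6.96 V.
W_ext = qΔV = (8.62×10⁻⁹ C)(6.96 V) = 6.00×10⁻⁸ J.

6.00×10⁻⁸ J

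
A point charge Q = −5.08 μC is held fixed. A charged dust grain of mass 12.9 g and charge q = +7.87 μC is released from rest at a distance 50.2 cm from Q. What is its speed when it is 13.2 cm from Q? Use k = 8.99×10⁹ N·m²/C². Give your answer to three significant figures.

17.6 m/s

Only the electrostatic force acts, so mechanical energy is conserved: ½mv² = U₁ − U₂ = kQq(1/r₁ − 1/r₂).
U₁ − U₂ = (8.99×10⁹ N·m²/C²)(-5.08×10⁻⁶ C)(7.87×10⁻⁶ C)(1/0.502 − 1/0.132) = 2.01 J.
v = √(2·2.01/0.0129) = 17.6 m/s.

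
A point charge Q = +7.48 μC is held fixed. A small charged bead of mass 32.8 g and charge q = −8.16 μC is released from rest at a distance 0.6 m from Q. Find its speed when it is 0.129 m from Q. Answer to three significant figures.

14.3 m/s

Only the electrostatic force acts, so mechanical energy is conserved: ½mv² = U₁ − U₂ = kQq(1/r₁ − 1/r₂).
U₁ − U₂ = (8.99×10⁹ N·m²/C²)(7.48×10⁻⁶ C)(-8.16×10⁻⁶ C)(1/0.600 − 1/0.129) = 3.34 J.
v = √(2·3.34/0.0328) = 14.3 m/s.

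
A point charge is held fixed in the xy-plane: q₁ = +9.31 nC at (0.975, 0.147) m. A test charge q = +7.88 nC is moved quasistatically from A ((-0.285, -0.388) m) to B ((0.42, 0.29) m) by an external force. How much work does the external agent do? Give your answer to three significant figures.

6.69×10⁻⁷ J

For quasistatic motion the external work equals the change in potential energy: W_ext = qΔV = q(V_B − V_A).
At A: distance to the source charge is 1.37 m; V_A = kq₁/r = 61.1 V.
At B: distance to the source charge is 0.573 m; V_B = kq₁/r = 146 V.
ΔV = V_B − V_A = 84.9 V.
W_ext = qΔV = (7.88×10⁻⁹ C)(84.9 V) = 6.69×10⁻⁷ J.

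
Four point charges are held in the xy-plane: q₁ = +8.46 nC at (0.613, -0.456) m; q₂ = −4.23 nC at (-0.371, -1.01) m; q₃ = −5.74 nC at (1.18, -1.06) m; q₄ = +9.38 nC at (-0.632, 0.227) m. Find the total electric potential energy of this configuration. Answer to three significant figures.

The work to assemble the configuration equals its total potential energy, U = Σ kqᵢqⱼ/rᵢⱼ over all pairs.
Pair separations: r₁₂ = 1.13 m, r₁₃ = 0.828 m, r₁₄ = 1.42 m, r₂₃ = 1.55 m, r₂₄ = 1.26 m, r₃₄ = 2.22 m.
Summing all 6 pair terms gives U = -6.69×10⁻⁷ J.

-6.69×10⁻⁷ J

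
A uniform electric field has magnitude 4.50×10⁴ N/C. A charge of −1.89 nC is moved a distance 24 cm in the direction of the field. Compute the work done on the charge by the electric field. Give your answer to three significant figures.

The potential change for a displacement 24 cm in the direction of the field is ΔV = −Ed = -1.08×10⁴ V.
W_field = −qΔV = -2.04×10⁻⁵ J.

-2.04×10⁻⁵ J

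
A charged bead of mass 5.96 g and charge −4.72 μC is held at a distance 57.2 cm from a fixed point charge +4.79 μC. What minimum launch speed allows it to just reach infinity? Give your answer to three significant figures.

To just escape, total mechanical energy must reach zero at infinity: ½mv²_min + U = 0, so ½mv²_min = −U = |kQq|/r.
|U| = |kQq|/r = (8.99×10⁹ N·m²/C²)(4.79×10⁻⁶)(4.72×10⁻⁶)/(0.572) = 0.355 J.
v_min = √(2|U|/m) = √(2·0.355/5.96×10⁻³) = 10.9 m/s.

10.9 m/s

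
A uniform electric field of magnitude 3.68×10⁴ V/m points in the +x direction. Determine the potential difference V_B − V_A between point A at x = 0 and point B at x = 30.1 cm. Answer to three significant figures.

In a uniform field, potential decreases in the direction of E: V_B − V_A = −E·Δx.
V_B − V_A = −(3.68×10⁴ V/m)(0.301 m) = -1.11×10⁴ V.

-1.11×10⁴ V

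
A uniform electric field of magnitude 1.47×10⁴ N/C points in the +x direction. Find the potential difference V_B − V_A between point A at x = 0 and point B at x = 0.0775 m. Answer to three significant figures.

In a uniform field, potential decreases in the direction of E: V_B − V_A = −E·Δx.
V_B − V_A = −(1.47×10⁴ V/m)(0.0775 m) = -1140 V.

-1140 V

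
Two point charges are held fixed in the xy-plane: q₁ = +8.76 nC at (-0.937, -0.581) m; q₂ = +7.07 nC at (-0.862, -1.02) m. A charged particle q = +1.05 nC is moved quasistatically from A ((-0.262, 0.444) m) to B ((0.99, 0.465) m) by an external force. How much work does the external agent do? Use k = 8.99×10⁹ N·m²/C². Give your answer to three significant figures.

-4.37×10⁻⁸ J

For quasistatic motion the external work equals the change in potential energy: W_ext = qΔV = q(V_B − V_A).
At A: distances to the source charges are 1.23 m, 1.58 m; V_A = Σ kqᵢ/rᵢ = 104 V.
At B: distances to the source charges are 2.19 m, 2.37 m; V_B = Σ kqᵢ/rᵢ = 62.7 V.
ΔV = V_B − V_A = -41.6 V.
W_ext = qΔV = (1.05×10⁻⁹ C)(-41.6 V) = -4.37×10⁻⁸ J.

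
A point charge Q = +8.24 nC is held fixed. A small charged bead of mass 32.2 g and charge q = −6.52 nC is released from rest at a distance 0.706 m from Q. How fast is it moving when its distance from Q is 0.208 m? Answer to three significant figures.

0.0101 m/s

Only the electrostatic force acts, so mechanical energy is conserved: ½mv² = U₁ − U₂ = kQq(1/r₁ − 1/r₂).
U₁ − U₂ = (8.99×10⁹ N·m²/C²)(8.24×10⁻⁹ C)(-6.52×10⁻⁹ C)(1/0.706 − 1/0.208) = 1.64×10⁻⁶ J.
v = √(2·1.64×10⁻⁶/0.0322) = 0.0101 m/s.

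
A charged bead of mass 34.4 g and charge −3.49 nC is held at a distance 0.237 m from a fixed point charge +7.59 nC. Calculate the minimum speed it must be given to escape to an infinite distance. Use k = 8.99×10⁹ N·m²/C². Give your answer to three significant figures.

To just escape, total mechanical energy must reach zero at infinity: ½mv²_min + U = 0, so ½mv²_min = −U = |kQq|/r.
|U| = |kQq|/r = (8.99×10⁹ N·m²/C²)(7.59×10⁻⁹)(3.49×10⁻⁹)/(0.237) = 1.00×10⁻⁶ J.
v_min = √(2|U|/m) = √(2·1.00×10⁻⁶/0.0344) = 7.64×10⁻³ m/s.

7.64×10⁻³ m/s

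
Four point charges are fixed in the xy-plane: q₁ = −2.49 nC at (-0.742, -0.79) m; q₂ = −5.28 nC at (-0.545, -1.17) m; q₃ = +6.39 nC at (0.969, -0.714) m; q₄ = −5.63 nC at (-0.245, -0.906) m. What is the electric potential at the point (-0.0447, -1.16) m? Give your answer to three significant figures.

The total potential is the scalar sum of each charge's contribution, V = Σ kqᵢ/rᵢ.
Distances from the field point to each charge: r₁ = 0.789 m, r₂ = 0.500 m, r₃ = 1.11 m, r₄ = 0.323 m.
V = k[(-2.49×10⁻⁹)/(0.789) + (-5.28×10⁻⁹)/(0.500) + (6.39×10⁻⁹)/(1.11) + (-5.63×10⁻⁹)/(0.323)] = -228 V.

-228 V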